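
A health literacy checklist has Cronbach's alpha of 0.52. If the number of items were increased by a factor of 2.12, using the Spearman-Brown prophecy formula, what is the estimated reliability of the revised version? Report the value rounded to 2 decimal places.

By Spearman-Brown, r_new = n r / (1 + (n − 1) r).
r_new = (2.12 × 0.52) / (1 + (2.12 − 1) × 0.52)
r_new = 1.1024 / 1.5824 ≈ 0.6967

0.70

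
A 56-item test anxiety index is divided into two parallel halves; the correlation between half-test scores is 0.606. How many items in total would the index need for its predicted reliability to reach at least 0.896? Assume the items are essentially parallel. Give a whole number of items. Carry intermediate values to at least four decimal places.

157

r_full = 2(0.606)/(1 + 0.606) = 0.7547
n = r_tgt(1 − r_full) / [r_full(1 − r_tgt)] = 0.896 × 0.2453 / (0.7547 × 0.104) ≈ 2.8003
Required items = 2.8003 × 56 = 156.82, so 157 items.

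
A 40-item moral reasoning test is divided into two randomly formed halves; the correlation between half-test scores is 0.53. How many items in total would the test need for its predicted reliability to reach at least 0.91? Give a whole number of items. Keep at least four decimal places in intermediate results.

180

Corrected full-test reliability: r_full = 2 × 0.53 / (1 + 0.53) ≈ 0.6928
n = r_tgt(1 − r_full) / [r_full(1 − r_tgt)] = 0.91 × 0.3072 / (0.6928 × 0.09) ≈ 4.4834
Items = 4.4834 × 40 ≈ 179.34 → 180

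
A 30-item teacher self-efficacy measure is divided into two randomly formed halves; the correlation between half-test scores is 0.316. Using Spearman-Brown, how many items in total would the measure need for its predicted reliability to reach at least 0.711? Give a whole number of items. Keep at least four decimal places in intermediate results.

Corrected full-test reliability: r_full = 2 × 0.316 / (1 + 0.316) ≈ 0.4802
Solve Spearman-Brown for n: n = 0.711(1 − 0.4802) / [0.4802(1 − 0.711)] = 2.6631
Required items = 2.6631 × 30 = 79.89, so 80 items.

80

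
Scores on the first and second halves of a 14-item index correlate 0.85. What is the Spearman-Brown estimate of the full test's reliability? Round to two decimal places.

Each half is half the length of the full test, so the full test is n = 2 times a half.
r_full = 2r_hh / (1 + r_hh) = 2 × 0.85 / (1 + 0.85)
       = 1.7000 / 1.8500 = 0.9189

0.92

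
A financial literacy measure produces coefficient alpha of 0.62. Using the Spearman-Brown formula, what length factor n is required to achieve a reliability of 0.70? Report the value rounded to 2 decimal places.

Spearman-Brown solved for the length factor n:
n = r_target (1 − r_old) / [ r_old (1 − r_target) ]
n = 0.70 × (1 − 0.62) / [ 0.62 × (1 − 0.70) ]
n = 0.2660 / 0.1860 ≈ 1.4301

1.43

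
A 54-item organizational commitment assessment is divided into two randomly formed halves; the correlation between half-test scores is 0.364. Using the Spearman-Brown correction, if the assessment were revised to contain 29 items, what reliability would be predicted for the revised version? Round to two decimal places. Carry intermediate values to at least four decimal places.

0.38

Full-test reliability from the split-half r: r_full = 2(0.364)/(1 + 0.364) = 0.5337
Then adjust to 29 items: n = 29/54 = 0.5370
r_new = n·r_full / (1 + (n − 1)·r_full) = 0.2866 / 0.7529 ≈ 0.3807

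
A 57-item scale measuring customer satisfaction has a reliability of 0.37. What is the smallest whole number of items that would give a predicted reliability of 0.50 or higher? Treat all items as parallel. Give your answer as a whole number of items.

Rearranging the Spearman-Brown formula for n,
n = r_target (1 − r_old) / [ r_old (1 − r_target) ]
n = [0.50 × 0.63] / [0.37 × 0.50]
n = 0.3150 / 0.1850 ≈ 1.7027
So the test needs 1.7027 × 57 ≈ 97.05 items; rounding up, 98.

98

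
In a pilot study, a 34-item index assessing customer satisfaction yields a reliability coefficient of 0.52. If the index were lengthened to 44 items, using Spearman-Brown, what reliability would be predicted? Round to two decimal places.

0.58

The new length is 44/34 = 1.2941 times the old.
By Spearman-Brown, r_new = n r / (1 + (n − 1) r).
r_new = 1.2941·0.52 / [1 + (1.2941 − 1)·0.52]
     = 0.6729 / 1.1529 = 0.5837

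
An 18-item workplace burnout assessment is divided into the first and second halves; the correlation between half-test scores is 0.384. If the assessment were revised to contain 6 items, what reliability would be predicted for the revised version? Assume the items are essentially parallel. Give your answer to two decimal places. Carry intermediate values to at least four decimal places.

First correct the split-half correlation to full-test reliability: r_full = 2 × 0.384 / (1 + 0.384) ≈ 0.5549
Length factor from 18 to 6 items: n = 6/18 = 0.3333
r_new = n·r_full / (1 + (n − 1)·r_full) = 0.1849 / 0.6300 ≈ 0.2935

0.29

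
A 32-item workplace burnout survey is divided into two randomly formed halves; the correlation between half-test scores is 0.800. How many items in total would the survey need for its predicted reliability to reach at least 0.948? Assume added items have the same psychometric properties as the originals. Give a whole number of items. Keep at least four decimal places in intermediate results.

Corrected full-test reliability: r_full = 2 × 0.800 / (1 + 0.800) ≈ 0.8889
Solve Spearman-Brown for n: n = 0.948(1 − 0.8889) / [0.8889(1 − 0.948)] = 2.2786
Items = 2.2786 × 32 ≈ 72.92 → 73

73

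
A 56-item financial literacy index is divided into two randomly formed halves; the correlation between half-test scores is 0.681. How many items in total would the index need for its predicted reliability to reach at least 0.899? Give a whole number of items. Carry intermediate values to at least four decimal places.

117

r_full = 2(0.681)/(1 + 0.681) = 0.8102
Solve Spearman-Brown for n: n = 0.899(1 − 0.8102) / [0.8102(1 − 0.899)] = 2.0852
Required items = 2.0852 × 56 = 116.77, so 117 items.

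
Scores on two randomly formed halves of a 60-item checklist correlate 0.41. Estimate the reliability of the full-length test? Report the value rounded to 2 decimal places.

Apply the Spearman-Brown correction with n = 2:
r_full = 2(0.41) / (1 + 0.41)
       = 0.8200 / 1.4100 = 0.5816

0.58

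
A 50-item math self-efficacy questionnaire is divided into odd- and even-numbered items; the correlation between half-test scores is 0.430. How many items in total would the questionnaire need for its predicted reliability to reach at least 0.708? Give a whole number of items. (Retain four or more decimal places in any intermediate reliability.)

81

r_full = 2(0.430)/(1 + 0.430) = 0.6014
n = r_tgt(1 − r_full) / [r_full(1 − r_tgt)] = 0.708 × 0.3986 / (0.6014 × 0.292) ≈ 1.6070
Items = 1.6070 × 50 ≈ 80.35 → 81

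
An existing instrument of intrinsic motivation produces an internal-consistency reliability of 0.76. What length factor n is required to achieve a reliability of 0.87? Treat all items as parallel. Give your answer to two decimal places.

Spearman-Brown solved for the length factor n:
n = r*(1 − r) / [ r (1 − r*) ]
n = 0.87(1 − 0.76) / [0.76(1 − 0.87)]
n = 0.2088 / 0.0988 ≈ 2.1134

2.11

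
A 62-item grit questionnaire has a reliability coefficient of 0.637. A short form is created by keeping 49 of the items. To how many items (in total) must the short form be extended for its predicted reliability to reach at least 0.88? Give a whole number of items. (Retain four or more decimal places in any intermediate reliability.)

First, r for the 49-item form: n = 49/62 = 0.7903, so r_49 = 0.7903·0.637/(1 + (0.7903 − 1)·0.637) = 0.5810
Then solve for n' with r_old = 0.5810, r_target = 0.88: n' = 0.88(1 − 0.5810)/[0.5810(1 − 0.88)] = 5.2886
Total items = 5.2886 × 49 = 259.14, rounded up to 260.

260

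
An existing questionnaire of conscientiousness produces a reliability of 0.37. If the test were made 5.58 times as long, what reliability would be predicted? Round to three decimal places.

Spearman-Brown: r_new = n·r / (1 + (n − 1)·r)
r_new = (5.58 × 0.37) / (1 + (5.58 − 1) × 0.37)
r_new = 2.0646 / 2.6946 ≈ 0.7662

0.766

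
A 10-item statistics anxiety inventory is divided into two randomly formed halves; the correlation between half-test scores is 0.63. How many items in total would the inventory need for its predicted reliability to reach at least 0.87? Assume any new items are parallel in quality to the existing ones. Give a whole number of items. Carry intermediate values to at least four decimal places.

20

r_full = 2(0.63)/(1 + 0.63) = 0.7730
Solve Spearman-Brown for n: n = 0.87(1 − 0.7730) / [0.7730(1 − 0.87)] = 1.9653
Required items = 1.9653 × 10 = 19.65, so 20 items.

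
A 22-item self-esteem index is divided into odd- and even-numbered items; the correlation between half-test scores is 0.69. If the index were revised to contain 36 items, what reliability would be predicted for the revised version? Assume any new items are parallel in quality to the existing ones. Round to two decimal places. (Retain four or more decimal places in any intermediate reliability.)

Full-test reliability from the split-half r: r_full = 2(0.69)/(1 + 0.69) = 0.8166
Then adjust to 36 items: n = 36/22 = 1.6364
r_new = n·r_full / (1 + (n − 1)·r_full) = 1.3363 / 1.5197 ≈ 0.8793

0.88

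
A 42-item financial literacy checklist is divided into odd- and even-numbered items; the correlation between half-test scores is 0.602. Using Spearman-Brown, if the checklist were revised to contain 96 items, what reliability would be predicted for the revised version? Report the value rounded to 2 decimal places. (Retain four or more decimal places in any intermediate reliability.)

Full-test reliability from the split-half r: r_full = 2(0.602)/(1 + 0.602) = 0.7516
Length factor from 42 to 96 items: n = 96/42 = 2.2857
r_new = n·r_full / (1 + (n − 1)·r_full) = 1.7179 / 1.9663 ≈ 0.8737

0.87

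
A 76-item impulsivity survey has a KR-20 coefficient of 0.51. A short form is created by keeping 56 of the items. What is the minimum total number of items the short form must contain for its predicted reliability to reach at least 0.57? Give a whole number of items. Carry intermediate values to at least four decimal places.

97

First, r for the 56-item form: n = 56/76 = 0.7368, so r_56 = 0.7368·0.51/(1 + (0.7368 − 1)·0.51) = 0.4340
Then solve for n' with r_old = 0.4340, r_target = 0.57: n' = 0.57(1 − 0.4340)/[0.4340(1 − 0.57)] = 1.7288
Items = 1.7288 × 56 ≈ 96.81 → 97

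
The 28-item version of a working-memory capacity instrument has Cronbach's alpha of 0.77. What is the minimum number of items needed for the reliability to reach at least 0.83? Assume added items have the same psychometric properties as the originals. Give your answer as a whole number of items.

Spearman-Brown solved for the length factor n:
n = r_target (1 − r_old) / [ r_old (1 − r_target) ]
n = 0.83(1 − 0.77) / [0.77(1 − 0.83)]
n = 0.1909 / 0.1309 ≈ 1.4584
1.4584 × 28 = 40.84 → 41 items

41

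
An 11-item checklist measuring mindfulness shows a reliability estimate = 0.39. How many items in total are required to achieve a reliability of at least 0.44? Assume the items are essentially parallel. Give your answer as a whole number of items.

n = 0.44 × (1 − 0.39) / [ 0.39 × (1 − 0.44) ]
  = 0.2684 / 0.2184 = 1.2289
Items needed = n × 11 = 1.2289 × 11 ≈ 13.52 → round up to 14

14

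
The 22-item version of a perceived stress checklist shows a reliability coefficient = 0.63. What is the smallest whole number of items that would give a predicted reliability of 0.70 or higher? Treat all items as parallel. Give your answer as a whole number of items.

31

Rearranging the Spearman-Brown formula for n,
n = r_target (1 − r_old) / [ r_old (1 − r_target) ]
n = [0.70 × 0.37] / [0.63 × 0.30]
  = 0.2590 / 0.1890 = 1.3704
1.3704 × 22 = 30.15 → 31 items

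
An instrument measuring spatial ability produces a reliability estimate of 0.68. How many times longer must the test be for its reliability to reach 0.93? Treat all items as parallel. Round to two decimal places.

6.25

Rearranging the Spearman-Brown formula for n,
n = r*(1 − r) / [ r (1 − r*) ]
n = 0.93(1 − 0.68) / [0.68(1 − 0.93)]
n = 0.2976 / 0.0476 ≈ 6.2521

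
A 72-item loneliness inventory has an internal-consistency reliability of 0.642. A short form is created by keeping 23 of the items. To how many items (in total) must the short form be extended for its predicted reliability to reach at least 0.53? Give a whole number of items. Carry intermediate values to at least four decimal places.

46

First, r for the 23-item form: n = 23/72 = 0.3194, so r_23 = 0.3194·0.642/(1 + (0.3194 − 1)·0.642) = 0.3642
Length factor from the short form to reach 0.53: n' = 0.53(1 − 0.3642) / [0.3642(1 − 0.53)] ≈ 1.9686
Total items = 1.9686 × 23 = 45.28, rounded up to 46.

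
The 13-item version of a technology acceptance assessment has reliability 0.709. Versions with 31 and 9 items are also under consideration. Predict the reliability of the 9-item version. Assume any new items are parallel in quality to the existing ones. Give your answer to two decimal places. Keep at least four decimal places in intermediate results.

The 31-item form is not needed; work directly from the 13-item form with n = 9/13 = 0.6923.
r_{9} = n·r / (1 + (n − 1)·r) = 0.4908 / 0.7818 ≈ 0.6278

0.63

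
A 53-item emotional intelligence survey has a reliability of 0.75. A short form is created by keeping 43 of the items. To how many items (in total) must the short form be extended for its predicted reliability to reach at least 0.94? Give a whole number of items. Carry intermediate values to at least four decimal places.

Short-form reliability: n = 43/53 = 0.8113; r_43 = n·r/(1+(n−1)r) ≈ 0.7088
Then solve for n' with r_old = 0.7088, r_target = 0.94: n' = 0.94(1 − 0.7088)/[0.7088(1 − 0.94)] = 6.4364
Items = 6.4364 × 43 ≈ 276.77 → 277

277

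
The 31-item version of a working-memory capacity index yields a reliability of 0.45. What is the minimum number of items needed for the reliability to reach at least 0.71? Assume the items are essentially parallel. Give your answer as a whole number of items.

93

n = 0.71 × (1 − 0.45) / [ 0.45 × (1 − 0.71) ]
  = 0.3905 / 0.1305 = 2.9923
Items needed = n × 31 = 2.9923 × 31 ≈ 92.76 → round up to 93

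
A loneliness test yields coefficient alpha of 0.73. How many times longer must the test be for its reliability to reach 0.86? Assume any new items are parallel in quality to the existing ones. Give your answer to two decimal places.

n = [0.86 × 0.27] / [0.73 × 0.14]
n = 0.2322 / 0.1022 ≈ 2.2720

2.27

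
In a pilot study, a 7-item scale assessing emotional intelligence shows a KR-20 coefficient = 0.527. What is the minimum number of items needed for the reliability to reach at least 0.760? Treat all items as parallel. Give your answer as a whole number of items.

Rearranging the Spearman-Brown formula for n,
n = r*(1 − r) / [ r (1 − r*) ]
n = 0.760(1 − 0.527) / [0.527(1 − 0.760)]
  = 0.359480 / 0.126480 = 2.8422
2.8422 × 7 = 19.90 → 20 items

20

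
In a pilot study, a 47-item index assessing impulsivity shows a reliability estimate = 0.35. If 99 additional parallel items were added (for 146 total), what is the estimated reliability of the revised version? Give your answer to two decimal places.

Length ratio n = 146/47 = 3.1064
By Spearman-Brown, r_new = n r / (1 + (n − 1) r).
r_new = 3.1064·0.35 / [1 + (3.1064 − 1)·0.35]
r_new = 1.0872 / 1.7372 ≈ 0.6258

0.63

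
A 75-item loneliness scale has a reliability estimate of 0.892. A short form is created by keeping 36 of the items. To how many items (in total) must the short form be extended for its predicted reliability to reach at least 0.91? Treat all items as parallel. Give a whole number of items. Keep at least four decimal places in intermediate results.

92

First, r for the 36-item form: n = 36/75 = 0.4800, so r_36 = 0.4800·0.892/(1 + (0.4800 − 1)·0.892) = 0.7986
Length factor from the short form to reach 0.91: n' = 0.91(1 − 0.7986) / [0.7986(1 − 0.91)] ≈ 2.5499
Items = 2.5499 × 36 ≈ 91.80 → 92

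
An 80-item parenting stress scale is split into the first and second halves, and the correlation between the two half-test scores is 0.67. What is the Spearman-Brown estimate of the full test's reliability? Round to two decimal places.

0.80

Each half is half the length of the full test, so the full test is n = 2 times a half.
r_full = 2r_hh / (1 + r_hh) = 2 × 0.67 / (1 + 0.67)
r_full = 1.3400 / 1.6700 ≈ 0.8024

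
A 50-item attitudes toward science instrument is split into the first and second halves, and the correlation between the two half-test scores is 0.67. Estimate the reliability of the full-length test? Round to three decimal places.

r_full = 2r_hh / (1 + r_hh) = 2 × 0.67 / (1 + 0.67)
r_full = 1.3400 / 1.6700 ≈ 0.8024

0.802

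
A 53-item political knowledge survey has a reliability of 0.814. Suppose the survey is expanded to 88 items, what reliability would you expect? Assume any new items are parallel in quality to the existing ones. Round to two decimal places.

0.88

The new length is 88/53 = 1.6604 times the old.
Spearman-Brown: r_new = n·r / (1 + (n − 1)·r)
r_new = (1.6604 × 0.814) / (1 + (1.6604 − 1) × 0.814)
     = 1.3516 / 1.5376 = 0.8790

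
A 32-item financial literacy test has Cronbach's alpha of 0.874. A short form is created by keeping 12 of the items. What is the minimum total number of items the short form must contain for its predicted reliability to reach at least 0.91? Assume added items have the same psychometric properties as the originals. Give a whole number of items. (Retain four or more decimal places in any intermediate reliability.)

Short-form reliability: n = 12/32 = 0.3750; r_12 = n·r/(1+(n−1)r) ≈ 0.7223
Length factor from the short form to reach 0.91: n' = 0.91(1 − 0.7223) / [0.7223(1 − 0.91)] ≈ 3.8874
Total items = 3.8874 × 12 = 46.65, rounded up to 47.

47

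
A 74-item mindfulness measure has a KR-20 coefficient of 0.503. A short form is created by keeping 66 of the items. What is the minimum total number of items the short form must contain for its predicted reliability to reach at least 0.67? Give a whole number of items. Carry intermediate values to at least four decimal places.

First, r for the 66-item form: n = 66/74 = 0.8919, so r_66 = 0.8919·0.503/(1 + (0.8919 − 1)·0.503) = 0.4744
Length factor from the short form to reach 0.67: n' = 0.67(1 − 0.4744) / [0.4744(1 − 0.67)] ≈ 2.2494
Items = 2.2494 × 66 ≈ 148.46 → 149

149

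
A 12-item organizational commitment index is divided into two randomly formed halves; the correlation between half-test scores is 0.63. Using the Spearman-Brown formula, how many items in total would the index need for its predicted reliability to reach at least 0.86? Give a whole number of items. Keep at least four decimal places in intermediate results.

22

Corrected full-test reliability: r_full = 2 × 0.63 / (1 + 0.63) ≈ 0.7730
n = r_tgt(1 − r_full) / [r_full(1 − r_tgt)] = 0.86 × 0.2270 / (0.7730 × 0.14) ≈ 1.8039
Required items = 1.8039 × 12 = 21.65, so 22 items.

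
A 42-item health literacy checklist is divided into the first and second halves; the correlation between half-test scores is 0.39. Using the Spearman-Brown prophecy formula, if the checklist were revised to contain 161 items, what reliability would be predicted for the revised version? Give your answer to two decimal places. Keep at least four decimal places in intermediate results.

0.83

Full-test reliability from the split-half r: r_full = 2(0.39)/(1 + 0.39) = 0.5612
Length factor from 42 to 161 items: n = 161/42 = 3.8333
r_new = n·r_full / (1 + (n − 1)·r_full) = 2.1512 / 2.5900 ≈ 0.8306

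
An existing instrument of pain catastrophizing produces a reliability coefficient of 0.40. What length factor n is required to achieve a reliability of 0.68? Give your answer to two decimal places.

3.19

n = 0.68 × (1 − 0.40) / [ 0.40 × (1 − 0.68) ]
  = 0.4080 / 0.1280 = 3.1875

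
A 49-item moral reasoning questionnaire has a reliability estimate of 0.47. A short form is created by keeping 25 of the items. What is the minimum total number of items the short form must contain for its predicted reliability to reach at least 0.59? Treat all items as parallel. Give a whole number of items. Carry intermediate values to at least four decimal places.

First, r for the 25-item form: n = 25/49 = 0.5102, so r_25 = 0.5102·0.47/(1 + (0.5102 − 1)·0.47) = 0.3115
Length factor from the short form to reach 0.59: n' = 0.59(1 − 0.3115) / [0.3115(1 − 0.59)] ≈ 3.1806
Items = 3.1806 × 25 ≈ 79.52 → 80

80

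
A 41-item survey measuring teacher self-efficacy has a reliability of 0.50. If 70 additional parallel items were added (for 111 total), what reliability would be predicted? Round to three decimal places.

The new length is 111/41 = 2.7073 times the old.
Spearman-Brown: r_new = n·r / (1 + (n − 1)·r)
r_new = 2.7073·0.50 / [1 + (2.7073 − 1)·0.50]
     = 1.3537 / 1.8537 = 0.7303

0.730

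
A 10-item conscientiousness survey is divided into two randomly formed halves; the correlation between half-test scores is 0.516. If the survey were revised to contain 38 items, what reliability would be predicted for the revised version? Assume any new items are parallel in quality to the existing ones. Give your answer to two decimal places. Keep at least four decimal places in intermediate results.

First correct the split-half correlation to full-test reliability: r_full = 2 × 0.516 / (1 + 0.516) ≈ 0.6807
Then adjust to 38 items: n = 38/10 = 3.8000
r_new = n·r_full / (1 + (n − 1)·r_full) = 2.5867 / 2.9060 ≈ 0.8901

0.89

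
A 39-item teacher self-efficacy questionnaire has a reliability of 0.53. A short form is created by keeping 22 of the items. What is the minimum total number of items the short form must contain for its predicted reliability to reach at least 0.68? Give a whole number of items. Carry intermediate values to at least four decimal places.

74

Short-form reliability: n = 22/39 = 0.5641; r_22 = n·r/(1+(n−1)r) ≈ 0.3888
Length factor from the short form to reach 0.68: n' = 0.68(1 − 0.3888) / [0.3888(1 − 0.68)] ≈ 3.3405
Total items = 3.3405 × 22 = 73.49, rounded up to 74.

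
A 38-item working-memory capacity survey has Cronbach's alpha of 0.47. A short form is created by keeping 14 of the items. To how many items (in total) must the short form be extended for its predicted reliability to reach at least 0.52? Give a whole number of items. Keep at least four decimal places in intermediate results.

Short-form reliability: n = 14/38 = 0.3684; r_14 = n·r/(1+(n−1)r) ≈ 0.2462
Length factor from the short form to reach 0.52: n' = 0.52(1 − 0.2462) / [0.2462(1 − 0.52)] ≈ 3.3169
Items = 3.3169 × 14 ≈ 46.44 → 47

47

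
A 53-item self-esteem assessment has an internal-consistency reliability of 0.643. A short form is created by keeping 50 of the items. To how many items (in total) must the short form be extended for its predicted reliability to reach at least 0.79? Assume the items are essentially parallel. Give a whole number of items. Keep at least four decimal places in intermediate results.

111

First, r for the 50-item form: n = 50/53 = 0.9434, so r_50 = 0.9434·0.643/(1 + (0.9434 − 1)·0.643) = 0.6295
Then solve for n' with r_old = 0.6295, r_target = 0.79: n' = 0.79(1 − 0.6295)/[0.6295(1 − 0.79)] = 2.2141
Total items = 2.2141 × 50 = 110.71, rounded up to 111.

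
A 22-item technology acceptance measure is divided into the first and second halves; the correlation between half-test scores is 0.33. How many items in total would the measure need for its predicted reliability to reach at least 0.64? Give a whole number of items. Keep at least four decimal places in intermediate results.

Corrected full-test reliability: r_full = 2 × 0.33 / (1 + 0.33) ≈ 0.4962
n = r_tgt(1 − r_full) / [r_full(1 − r_tgt)] = 0.64 × 0.5038 / (0.4962 × 0.36) ≈ 1.8050
Items = 1.8050 × 22 ≈ 39.71 → 40

40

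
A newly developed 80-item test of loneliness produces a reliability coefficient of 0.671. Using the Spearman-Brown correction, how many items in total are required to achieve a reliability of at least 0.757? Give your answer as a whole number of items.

Spearman-Brown solved for the length factor n:
n = r*(1 − r) / [ r (1 − r*) ]
n = 0.757 × (1 − 0.671) / [ 0.671 × (1 − 0.757) ]
  = 0.249053 / 0.163053 = 1.5274
Items needed = n × 80 = 1.5274 × 80 ≈ 122.19 → round up to 123

123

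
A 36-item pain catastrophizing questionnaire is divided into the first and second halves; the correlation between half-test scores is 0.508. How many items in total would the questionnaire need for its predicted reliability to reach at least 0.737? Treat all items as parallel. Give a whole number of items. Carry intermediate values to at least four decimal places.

49

r_full = 2(0.508)/(1 + 0.508) = 0.6737
n = r_tgt(1 − r_full) / [r_full(1 − r_tgt)] = 0.737 × 0.3263 / (0.6737 × 0.263) ≈ 1.3573
Required items = 1.3573 × 36 = 48.86, so 49 items.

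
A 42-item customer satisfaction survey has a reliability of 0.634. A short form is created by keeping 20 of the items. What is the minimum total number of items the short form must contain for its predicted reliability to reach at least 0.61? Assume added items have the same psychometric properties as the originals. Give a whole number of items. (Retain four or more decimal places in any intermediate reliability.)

38

Short-form reliability: n = 20/42 = 0.4762; r_20 = n·r/(1+(n−1)r) ≈ 0.4520
Length factor from the short form to reach 0.61: n' = 0.61(1 − 0.4520) / [0.4520(1 − 0.61)] ≈ 1.8963
Items = 1.8963 × 20 ≈ 37.93 → 38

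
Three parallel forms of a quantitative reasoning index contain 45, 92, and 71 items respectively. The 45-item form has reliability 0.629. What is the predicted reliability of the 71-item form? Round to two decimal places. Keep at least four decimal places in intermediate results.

0.73

Only the ratio of lengths matters: n = 71/45 = 1.5778
r_{71} = n·r / (1 + (n − 1)·r) = 0.9924 / 1.3634 ≈ 0.7279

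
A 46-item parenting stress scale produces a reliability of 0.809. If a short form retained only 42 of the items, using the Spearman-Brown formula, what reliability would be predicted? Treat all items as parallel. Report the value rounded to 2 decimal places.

The new length is 42/46 = 0.913 times the old.
r_new = 0.913·0.809 / [1 + (0.913 − 1)·0.809]
     = 0.7386 / 0.9296 = 0.7945

0.79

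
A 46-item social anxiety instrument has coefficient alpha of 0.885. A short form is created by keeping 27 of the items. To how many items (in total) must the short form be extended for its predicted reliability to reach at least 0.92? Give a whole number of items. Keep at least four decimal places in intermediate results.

First, r for the 27-item form: n = 27/46 = 0.5870, so r_27 = 0.5870·0.885/(1 + (0.5870 − 1)·0.885) = 0.8188
Length factor from the short form to reach 0.92: n' = 0.92(1 − 0.8188) / [0.8188(1 − 0.92)] ≈ 2.5449
Items = 2.5449 × 27 ≈ 68.71 → 69

69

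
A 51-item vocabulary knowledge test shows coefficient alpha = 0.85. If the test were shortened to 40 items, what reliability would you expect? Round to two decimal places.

0.82

n = 40/51 = 0.7843
Spearman-Brown: r_new = n·r / (1 + (n − 1)·r)
r_new = (0.7843 × 0.85) / (1 + (0.7843 − 1) × 0.85)
     = 0.6667 / 0.8167 = 0.8163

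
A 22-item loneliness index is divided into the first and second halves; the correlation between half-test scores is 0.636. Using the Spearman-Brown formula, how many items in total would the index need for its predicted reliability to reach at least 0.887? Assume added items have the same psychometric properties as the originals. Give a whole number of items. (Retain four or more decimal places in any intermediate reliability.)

50

r_full = 2(0.636)/(1 + 0.636) = 0.7775
n = r_tgt(1 − r_full) / [r_full(1 − r_tgt)] = 0.887 × 0.2225 / (0.7775 × 0.113) ≈ 2.2463
Items = 2.2463 × 22 ≈ 49.42 → 50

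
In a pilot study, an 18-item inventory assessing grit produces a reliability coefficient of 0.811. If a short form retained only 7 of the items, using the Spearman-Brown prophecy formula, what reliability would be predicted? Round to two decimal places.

The new length is 7/18 = 0.3889 times the old.
Spearman-Brown: r_new = n·r / (1 + (n − 1)·r)
r_new = (0.3889 × 0.811) / (1 + (0.3889 − 1) × 0.811)
     = 0.3154 / 0.5044 = 0.6253

0.63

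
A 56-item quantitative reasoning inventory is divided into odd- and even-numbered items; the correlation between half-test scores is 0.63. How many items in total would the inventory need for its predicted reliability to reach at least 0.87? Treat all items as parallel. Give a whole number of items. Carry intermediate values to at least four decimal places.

111

Corrected full-test reliability: r_full = 2 × 0.63 / (1 + 0.63) ≈ 0.7730
n = r_tgt(1 − r_full) / [r_full(1 − r_tgt)] = 0.87 × 0.2270 / (0.7730 × 0.13) ≈ 1.9653
Items = 1.9653 × 56 ≈ 110.06 → 111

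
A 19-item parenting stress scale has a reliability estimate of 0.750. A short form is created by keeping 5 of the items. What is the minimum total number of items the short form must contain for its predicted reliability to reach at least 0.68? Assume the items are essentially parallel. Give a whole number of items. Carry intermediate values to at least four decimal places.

14

First, r for the 5-item form: n = 5/19 = 0.2632, so r_5 = 0.2632·0.750/(1 + (0.2632 − 1)·0.750) = 0.4412
Then solve for n' with r_old = 0.4412, r_target = 0.68: n' = 0.68(1 − 0.4412)/[0.4412(1 − 0.68)] = 2.6914
Items = 2.6914 × 5 ≈ 13.46 → 14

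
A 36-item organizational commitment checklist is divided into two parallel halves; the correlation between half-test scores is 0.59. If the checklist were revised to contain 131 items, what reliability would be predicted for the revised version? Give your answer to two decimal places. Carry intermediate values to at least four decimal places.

Spearman-Brown correction (n = 2): r_full = 2·0.59/(1 + 0.59) = 0.7421
Length factor from 36 to 131 items: n = 131/36 = 3.6389
r_new = n·r_full / (1 + (n − 1)·r_full) = 2.7004 / 2.9583 ≈ 0.9128

0.91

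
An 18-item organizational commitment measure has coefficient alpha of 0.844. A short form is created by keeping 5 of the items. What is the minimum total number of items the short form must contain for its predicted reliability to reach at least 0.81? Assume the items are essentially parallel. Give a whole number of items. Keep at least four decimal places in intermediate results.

First, r for the 5-item form: n = 5/18 = 0.2778, so r_5 = 0.2778·0.844/(1 + (0.2778 − 1)·0.844) = 0.6005
Length factor from the short form to reach 0.81: n' = 0.81(1 − 0.6005) / [0.6005(1 − 0.81)] ≈ 2.8362
Total items = 2.8362 × 5 = 14.18, rounded up to 15.

15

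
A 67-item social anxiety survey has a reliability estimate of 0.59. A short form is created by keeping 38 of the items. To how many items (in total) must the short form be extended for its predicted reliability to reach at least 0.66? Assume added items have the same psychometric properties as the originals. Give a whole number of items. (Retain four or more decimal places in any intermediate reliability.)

First, r for the 38-item form: n = 38/67 = 0.5672, so r_38 = 0.5672·0.59/(1 + (0.5672 − 1)·0.59) = 0.4494
Length factor from the short form to reach 0.66: n' = 0.66(1 − 0.4494) / [0.4494(1 − 0.66)] ≈ 2.3783
Total items = 2.3783 × 38 = 90.38, rounded up to 91.

91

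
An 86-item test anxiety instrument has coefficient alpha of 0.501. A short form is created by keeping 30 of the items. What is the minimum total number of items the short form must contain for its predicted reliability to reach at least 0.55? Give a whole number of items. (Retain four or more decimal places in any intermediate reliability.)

First, r for the 30-item form: n = 30/86 = 0.3488, so r_30 = 0.3488·0.501/(1 + (0.3488 − 1)·0.501) = 0.2594
Length factor from the short form to reach 0.55: n' = 0.55(1 − 0.2594) / [0.2594(1 − 0.55)] ≈ 3.4895
Total items = 3.4895 × 30 = 104.69, rounded up to 105.

105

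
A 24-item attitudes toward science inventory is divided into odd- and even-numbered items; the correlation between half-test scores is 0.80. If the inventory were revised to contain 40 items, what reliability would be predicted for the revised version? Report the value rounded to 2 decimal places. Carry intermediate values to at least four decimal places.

Spearman-Brown correction (n = 2): r_full = 2·0.80/(1 + 0.80) = 0.8889
Length factor from 24 to 40 items: n = 40/24 = 1.6667
r_new = n·r_full / (1 + (n − 1)·r_full) = 1.4815 / 1.5926 ≈ 0.9302

0.93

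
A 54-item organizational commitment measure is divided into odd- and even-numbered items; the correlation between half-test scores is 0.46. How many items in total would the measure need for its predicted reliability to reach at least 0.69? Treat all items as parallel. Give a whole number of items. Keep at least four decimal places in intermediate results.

71

Corrected full-test reliability: r_full = 2 × 0.46 / (1 + 0.46) ≈ 0.6301
Solve Spearman-Brown for n: n = 0.69(1 − 0.6301) / [0.6301(1 − 0.69)] = 1.3067
Required items = 1.3067 × 54 = 70.56, so 71 items.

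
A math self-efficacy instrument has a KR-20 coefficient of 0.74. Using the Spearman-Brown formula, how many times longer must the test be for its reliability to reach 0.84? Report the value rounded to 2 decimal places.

Spearman-Brown solved for the length factor n:
n = r_target (1 − r_old) / [ r_old (1 − r_target) ]
n = [0.84 × 0.26] / [0.74 × 0.16]
  = 0.2184 / 0.1184 = 1.8446

1.84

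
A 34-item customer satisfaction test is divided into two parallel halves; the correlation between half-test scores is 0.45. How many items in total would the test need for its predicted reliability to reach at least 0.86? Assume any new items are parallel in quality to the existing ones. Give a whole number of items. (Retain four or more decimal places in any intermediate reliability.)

Corrected full-test reliability: r_full = 2 × 0.45 / (1 + 0.45) ≈ 0.6207
n = r_tgt(1 − r_full) / [r_full(1 − r_tgt)] = 0.86 × 0.3793 / (0.6207 × 0.14) ≈ 3.7538
Items = 3.7538 × 34 ≈ 127.63 → 128

128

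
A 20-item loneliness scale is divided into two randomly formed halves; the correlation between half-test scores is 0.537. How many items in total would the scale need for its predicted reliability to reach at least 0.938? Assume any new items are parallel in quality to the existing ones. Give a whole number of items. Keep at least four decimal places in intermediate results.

131

r_full = 2(0.537)/(1 + 0.537) = 0.6988
Solve Spearman-Brown for n: n = 0.938(1 − 0.6988) / [0.6988(1 − 0.938)] = 6.5210
Items = 6.5210 × 20 ≈ 130.42 → 131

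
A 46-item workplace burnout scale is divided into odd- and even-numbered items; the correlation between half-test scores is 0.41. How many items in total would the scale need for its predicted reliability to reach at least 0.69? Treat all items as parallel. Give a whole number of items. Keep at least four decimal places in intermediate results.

74

r_full = 2(0.41)/(1 + 0.41) = 0.5816
n = r_tgt(1 − r_full) / [r_full(1 − r_tgt)] = 0.69 × 0.4184 / (0.5816 × 0.31) ≈ 1.6012
Items = 1.6012 × 46 ≈ 73.66 → 74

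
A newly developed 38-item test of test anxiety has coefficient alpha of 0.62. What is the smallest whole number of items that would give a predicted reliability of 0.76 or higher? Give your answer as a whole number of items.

74

n = 0.76(1 − 0.62) / [0.62(1 − 0.76)]
  = 0.2888 / 0.1488 = 1.9409
Items needed = n × 38 = 1.9409 × 38 ≈ 73.75 → round up to 74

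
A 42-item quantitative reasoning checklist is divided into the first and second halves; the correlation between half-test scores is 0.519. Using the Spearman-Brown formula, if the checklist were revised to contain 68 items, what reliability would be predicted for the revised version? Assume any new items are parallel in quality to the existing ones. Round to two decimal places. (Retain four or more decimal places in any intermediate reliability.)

0.78

Spearman-Brown correction (n = 2): r_full = 2·0.519/(1 + 0.519) = 0.6833
Length factor from 42 to 68 items: n = 68/42 = 1.6190
r_new = n·r_full / (1 + (n − 1)·r_full) = 1.1063 / 1.4230 ≈ 0.7774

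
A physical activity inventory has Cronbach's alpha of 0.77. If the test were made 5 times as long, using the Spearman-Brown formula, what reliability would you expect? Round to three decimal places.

r_new = 5·0.77 / [1 + (5 − 1)·0.77]
     = 3.8500 / 4.0800 = 0.9436

0.944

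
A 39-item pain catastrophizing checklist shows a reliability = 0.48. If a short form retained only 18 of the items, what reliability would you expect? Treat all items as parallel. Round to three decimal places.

0.299

The new length is 18/39 = 0.4615 times the old.
Spearman-Brown: r_new = n·r / (1 + (n − 1)·r)
r_new = (0.4615 × 0.48) / (1 + (0.4615 − 1) × 0.48)
     = 0.2215 / 0.7415 = 0.2987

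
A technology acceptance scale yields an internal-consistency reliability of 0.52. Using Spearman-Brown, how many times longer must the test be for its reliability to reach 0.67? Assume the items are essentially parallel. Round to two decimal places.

1.87

Rearranging the Spearman-Brown formula for n,
n = r*(1 − r) / [ r (1 − r*) ]
n = 0.67(1 − 0.52) / [0.52(1 − 0.67)]
  = 0.3216 / 0.1716 = 1.8741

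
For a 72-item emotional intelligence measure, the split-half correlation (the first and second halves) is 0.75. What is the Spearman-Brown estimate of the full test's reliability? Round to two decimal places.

Apply the Spearman-Brown correction with n = 2:
r_full = 2r_hh / (1 + r_hh) = 2 × 0.75 / (1 + 0.75)
r_full = 1.5000 / 1.7500 ≈ 0.8571

0.86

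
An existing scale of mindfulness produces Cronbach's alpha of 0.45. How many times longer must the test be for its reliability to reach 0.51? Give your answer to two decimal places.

Rearranging the Spearman-Brown formula for n,
n = r_target (1 − r_old) / [ r_old (1 − r_target) ]
n = 0.51 × (1 − 0.45) / [ 0.45 × (1 − 0.51) ]
n = 0.2805 / 0.2205 ≈ 1.2721

1.27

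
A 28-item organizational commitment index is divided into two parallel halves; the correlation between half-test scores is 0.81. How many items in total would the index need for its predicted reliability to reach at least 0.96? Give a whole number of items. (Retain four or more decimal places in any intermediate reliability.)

79

r_full = 2(0.81)/(1 + 0.81) = 0.8950
n = r_tgt(1 − r_full) / [r_full(1 − r_tgt)] = 0.96 × 0.1050 / (0.8950 × 0.04) ≈ 2.8156
Required items = 2.8156 × 28 = 78.84, so 79 items.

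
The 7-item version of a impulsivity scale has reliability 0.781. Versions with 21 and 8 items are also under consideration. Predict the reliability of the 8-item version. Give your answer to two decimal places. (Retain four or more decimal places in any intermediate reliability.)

Only the ratio of lengths matters: n = 8/7 = 1.1429
r_{8} = n·r / (1 + (n − 1)·r) = 0.8926 / 1.1116 ≈ 0.8030

0.80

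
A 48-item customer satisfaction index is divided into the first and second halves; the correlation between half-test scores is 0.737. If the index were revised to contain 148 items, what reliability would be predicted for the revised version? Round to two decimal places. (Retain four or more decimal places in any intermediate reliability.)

0.95

First correct the split-half correlation to full-test reliability: r_full = 2 × 0.737 / (1 + 0.737) ≈ 0.8486
Then adjust to 148 items: n = 148/48 = 3.0833
r_new = n·r_full / (1 + (n − 1)·r_full) = 2.6165 / 2.7679 ≈ 0.9453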